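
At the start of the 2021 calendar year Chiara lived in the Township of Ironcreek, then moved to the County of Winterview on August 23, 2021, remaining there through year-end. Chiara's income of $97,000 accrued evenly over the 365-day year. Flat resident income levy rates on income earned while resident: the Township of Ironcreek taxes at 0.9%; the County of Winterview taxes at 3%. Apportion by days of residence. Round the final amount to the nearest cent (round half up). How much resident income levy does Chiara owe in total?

$1,604.09

The Township of Ironcreek, January 1 – August 22, 2021: 234 days → $97,000 × 0.9% × 234/365 = $559.6767
The County of Winterview, August 23 – December 31, 2021: 131 days → $97,000 × 3% × 131/365 = $1,044.4110
Total = $1,604.0877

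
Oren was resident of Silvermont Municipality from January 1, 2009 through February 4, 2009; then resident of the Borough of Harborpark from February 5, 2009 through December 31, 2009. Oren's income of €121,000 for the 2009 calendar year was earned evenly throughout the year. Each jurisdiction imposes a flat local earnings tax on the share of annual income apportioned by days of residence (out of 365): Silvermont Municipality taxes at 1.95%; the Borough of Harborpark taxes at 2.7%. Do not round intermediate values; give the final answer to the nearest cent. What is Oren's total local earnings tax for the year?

€3,179.98

Silvermont Municipality, January 1 – February 4, 2009: 35 days → €121,000 × 1.95% × 35/365 = €226.2534
The Borough of Harborpark, February 5 – December 31, 2009: 330 days → €121,000 × 2.7% × 330/365 = €2,953.7260
Total = €3,179.9795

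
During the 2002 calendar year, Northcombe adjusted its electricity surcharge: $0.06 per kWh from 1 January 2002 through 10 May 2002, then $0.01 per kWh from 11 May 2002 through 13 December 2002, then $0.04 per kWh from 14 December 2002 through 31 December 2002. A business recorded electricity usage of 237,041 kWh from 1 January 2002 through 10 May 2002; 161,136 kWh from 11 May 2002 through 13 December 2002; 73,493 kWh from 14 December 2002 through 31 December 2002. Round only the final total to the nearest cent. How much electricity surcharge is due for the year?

$18,773.54

1 January – 10 May 2002: 237,041 kWh at $0.06/kWh → $14,222.46
11 May – 13 December 2002: 161,136 kWh at $0.01/kWh → $1,611.36
14 December – 31 December 2002: 73,493 kWh at $0.04/kWh → $2,939.72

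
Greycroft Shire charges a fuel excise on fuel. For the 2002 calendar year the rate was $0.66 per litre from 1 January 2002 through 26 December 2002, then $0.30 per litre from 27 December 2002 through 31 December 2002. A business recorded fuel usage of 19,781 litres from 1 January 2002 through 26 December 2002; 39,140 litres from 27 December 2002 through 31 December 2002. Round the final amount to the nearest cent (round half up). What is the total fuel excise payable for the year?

$24,797.46

1 January – 26 December 2002: 19,781 litres at $0.66/litre → $13,055.46
27 December – 31 December 2002: 39,140 litres at $0.30/litre → $11,742.00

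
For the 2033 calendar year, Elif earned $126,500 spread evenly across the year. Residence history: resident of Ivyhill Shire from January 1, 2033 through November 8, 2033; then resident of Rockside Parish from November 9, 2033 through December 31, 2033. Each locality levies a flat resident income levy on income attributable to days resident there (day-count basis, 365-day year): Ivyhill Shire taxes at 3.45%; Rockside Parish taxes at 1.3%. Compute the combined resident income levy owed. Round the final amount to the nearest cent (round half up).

Ivyhill Shire, January 1 – November 8, 2033: 312 days → $126,500 × 3.45% × 312/365 = $3,730.5370
Rockside Parish, November 9 – December 31, 2033: 53 days → $126,500 × 1.3% × 53/365 = $238.7904
Total = $3,969.3274

$3,969.33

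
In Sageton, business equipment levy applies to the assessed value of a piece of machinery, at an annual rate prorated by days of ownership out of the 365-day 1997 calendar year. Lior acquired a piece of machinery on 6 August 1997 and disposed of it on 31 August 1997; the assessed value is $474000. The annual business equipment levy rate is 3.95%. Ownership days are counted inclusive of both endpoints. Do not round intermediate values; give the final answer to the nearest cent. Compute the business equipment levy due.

$1333.69

Days held (6 August – 31 August 1997): 26 out of 365
Tax = $474000 × 3.95% × 26/365 = $1333.6932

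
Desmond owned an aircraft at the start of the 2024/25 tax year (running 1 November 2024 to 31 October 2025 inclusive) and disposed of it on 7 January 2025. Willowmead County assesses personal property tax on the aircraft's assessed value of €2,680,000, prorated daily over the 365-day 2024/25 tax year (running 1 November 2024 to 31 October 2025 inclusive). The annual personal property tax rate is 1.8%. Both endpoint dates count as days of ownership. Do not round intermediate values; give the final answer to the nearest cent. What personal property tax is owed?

€8,987.18

Days held (1 November 2024 – 7 January 2025): 68 out of 365
Tax = €2,680,000 × 1.8% × 68/365 = €8,987.1781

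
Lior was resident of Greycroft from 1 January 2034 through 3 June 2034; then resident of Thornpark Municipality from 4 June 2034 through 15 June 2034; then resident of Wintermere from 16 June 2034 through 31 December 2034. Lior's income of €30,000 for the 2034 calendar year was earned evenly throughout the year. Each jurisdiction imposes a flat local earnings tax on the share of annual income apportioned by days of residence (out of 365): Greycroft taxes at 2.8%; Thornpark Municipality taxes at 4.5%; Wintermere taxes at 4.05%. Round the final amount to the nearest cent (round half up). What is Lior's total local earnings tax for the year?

Greycroft, 1 January – 3 June 2034: 154 days → €30,000 × 2.8% × 154/365 = €354.4110
Thornpark Municipality, 4 June – 15 June 2034: 12 days → €30,000 × 4.5% × 12/365 = €44.3836
Wintermere, 16 June – 31 December 2034: 199 days → €30,000 × 4.05% × 199/365 = €662.4247
Total = €1,061.2192

€1,061.22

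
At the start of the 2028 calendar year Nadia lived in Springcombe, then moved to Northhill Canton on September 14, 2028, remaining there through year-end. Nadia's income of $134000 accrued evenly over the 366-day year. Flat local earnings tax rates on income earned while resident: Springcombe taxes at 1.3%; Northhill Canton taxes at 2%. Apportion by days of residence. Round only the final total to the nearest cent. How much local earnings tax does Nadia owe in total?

$2021.35

Springcombe, January 1 – September 13, 2028: 257 days → $134000 × 1.3% × 257/366 = $1223.2077
Northhill Canton, September 14 – December 31, 2028: 109 days → $134000 × 2% × 109/366 = $798.1421
Total = $2021.3497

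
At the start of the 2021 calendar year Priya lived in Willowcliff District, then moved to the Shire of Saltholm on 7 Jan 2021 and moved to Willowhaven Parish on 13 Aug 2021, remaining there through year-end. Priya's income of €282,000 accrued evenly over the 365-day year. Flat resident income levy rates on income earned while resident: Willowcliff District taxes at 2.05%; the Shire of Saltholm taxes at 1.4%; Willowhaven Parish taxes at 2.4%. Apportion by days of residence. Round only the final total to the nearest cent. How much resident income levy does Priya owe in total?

€5,067.50

Willowcliff District, 1 Jan – 6 Jan 2021: 6 days → €282,000 × 2.05% × 6/365 = €95.0301
The Shire of Saltholm, 7 Jan – 12 Aug 2021: 218 days → €282,000 × 1.4% × 218/365 = €2,357.9836
Willowhaven Parish, 13 Aug – 31 Dec 2021: 141 days → €282,000 × 2.4% × 141/365 = €2,614.4877
Total = €5,067.5014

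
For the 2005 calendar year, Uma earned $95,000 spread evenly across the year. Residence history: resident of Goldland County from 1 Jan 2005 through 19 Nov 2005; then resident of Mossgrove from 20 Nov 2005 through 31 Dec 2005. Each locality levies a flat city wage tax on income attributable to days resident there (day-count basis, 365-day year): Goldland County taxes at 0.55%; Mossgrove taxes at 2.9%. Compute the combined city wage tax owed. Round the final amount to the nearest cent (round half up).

$779.39

Goldland County, 1 Jan – 19 Nov 2005: 323 days → $95,000 × 0.55% × 323/365 = $462.3767
Mossgrove, 20 Nov – 31 Dec 2005: 42 days → $95,000 × 2.9% × 42/365 = $317.0137
Total = $779.3904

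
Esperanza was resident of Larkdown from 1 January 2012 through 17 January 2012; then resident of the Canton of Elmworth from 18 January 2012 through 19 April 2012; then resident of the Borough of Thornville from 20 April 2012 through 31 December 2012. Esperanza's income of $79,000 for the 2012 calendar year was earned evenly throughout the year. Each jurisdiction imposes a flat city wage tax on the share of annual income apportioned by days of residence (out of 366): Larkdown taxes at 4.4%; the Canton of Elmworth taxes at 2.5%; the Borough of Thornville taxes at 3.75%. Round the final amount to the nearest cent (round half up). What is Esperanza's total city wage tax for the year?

Larkdown, 1 January – 17 January 2012: 17 days → $79,000 × 4.4% × 17/366 = $161.4536
The Canton of Elmworth, 18 January – 19 April 2012: 93 days → $79,000 × 2.5% × 93/366 = $501.8443
The Borough of Thornville, 20 April – 31 December 2012: 256 days → $79,000 × 3.75% × 256/366 = $2,072.1311
Total = $2,735.4290

$2,735.43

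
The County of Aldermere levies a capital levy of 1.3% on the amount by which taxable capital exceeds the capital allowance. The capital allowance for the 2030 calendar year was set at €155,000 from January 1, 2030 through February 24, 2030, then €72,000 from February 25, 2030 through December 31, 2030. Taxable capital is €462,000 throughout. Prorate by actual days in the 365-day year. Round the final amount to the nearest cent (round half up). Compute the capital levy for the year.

January 1 – February 24, 2030: 55 days, exemption €155,000 → (€462,000 − €155,000) × 1.3% × 55/365 = €601.3836
February 25 – December 31, 2030: 310 days, exemption €72,000 → (€462,000 − €72,000) × 1.3% × 310/365 = €4,306.0274
Total = €4,907.4110

€4,907.41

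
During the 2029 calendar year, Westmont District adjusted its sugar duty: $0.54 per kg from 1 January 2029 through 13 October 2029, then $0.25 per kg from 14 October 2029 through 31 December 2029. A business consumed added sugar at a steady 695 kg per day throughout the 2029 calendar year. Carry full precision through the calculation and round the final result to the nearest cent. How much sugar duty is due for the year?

1 January – 13 October 2029: 286 days × 695 kg/day = 198,770 kg at $0.54/kg → $107,335.80
14 October – 31 December 2029: 79 days × 695 kg/day = 54,905 kg at $0.25/kg → $13,726.25

$121,062.05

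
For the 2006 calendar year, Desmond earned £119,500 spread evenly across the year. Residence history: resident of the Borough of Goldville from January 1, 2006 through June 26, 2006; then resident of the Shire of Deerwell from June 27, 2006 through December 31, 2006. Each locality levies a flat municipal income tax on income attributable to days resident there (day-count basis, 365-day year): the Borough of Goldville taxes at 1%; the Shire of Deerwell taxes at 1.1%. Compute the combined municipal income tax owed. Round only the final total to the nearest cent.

£1,256.55

The Borough of Goldville, January 1 – June 26, 2006: 177 days → £119,500 × 1% × 177/365 = £579.4932
The Shire of Deerwell, June 27 – December 31, 2006: 188 days → £119,500 × 1.1% × 188/365 = £677.0575
Total = £1,256.5507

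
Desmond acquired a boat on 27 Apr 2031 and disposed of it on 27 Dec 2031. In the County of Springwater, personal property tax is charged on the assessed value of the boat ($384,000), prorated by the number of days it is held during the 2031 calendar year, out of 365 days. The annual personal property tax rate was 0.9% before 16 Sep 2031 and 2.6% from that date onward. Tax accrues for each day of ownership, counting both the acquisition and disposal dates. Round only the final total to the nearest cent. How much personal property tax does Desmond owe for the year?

$4,161.93

27 Apr – 15 Sep 2031: 142 days at 0.9% → $384,000 × 0.9% × 142/365 = $1,344.5260
16 Sep – 27 Dec 2031: 103 days at 2.6% → $384,000 × 2.6% × 103/365 = $2,817.4027
Total = $4,161.9288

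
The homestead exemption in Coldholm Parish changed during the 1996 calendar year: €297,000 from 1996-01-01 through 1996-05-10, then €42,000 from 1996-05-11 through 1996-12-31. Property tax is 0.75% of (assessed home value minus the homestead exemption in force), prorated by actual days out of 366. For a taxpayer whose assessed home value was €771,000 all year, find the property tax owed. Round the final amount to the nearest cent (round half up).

€4,782.97

1996-01-01 to 1996-05-10: 131 days, exemption €297,000 → (€771,000 − €297,000) × 0.75% × 131/366 = €1,272.4180
1996-05-11 to 1996-12-31: 235 days, exemption €42,000 → (€771,000 − €42,000) × 0.75% × 235/366 = €3,510.5533
Total = €4,782.9713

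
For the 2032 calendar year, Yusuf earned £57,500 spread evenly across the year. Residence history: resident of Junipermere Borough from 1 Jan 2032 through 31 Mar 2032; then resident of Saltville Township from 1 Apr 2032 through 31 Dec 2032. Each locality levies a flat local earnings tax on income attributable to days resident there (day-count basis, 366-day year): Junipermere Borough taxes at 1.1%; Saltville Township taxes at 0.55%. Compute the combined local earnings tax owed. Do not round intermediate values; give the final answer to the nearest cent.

Junipermere Borough, 1 Jan – 31 Mar 2032: 91 days → £57,500 × 1.1% × 91/366 = £157.2609
Saltville Township, 1 Apr – 31 Dec 2032: 275 days → £57,500 × 0.55% × 275/366 = £237.6195
Total = £394.8805

£394.88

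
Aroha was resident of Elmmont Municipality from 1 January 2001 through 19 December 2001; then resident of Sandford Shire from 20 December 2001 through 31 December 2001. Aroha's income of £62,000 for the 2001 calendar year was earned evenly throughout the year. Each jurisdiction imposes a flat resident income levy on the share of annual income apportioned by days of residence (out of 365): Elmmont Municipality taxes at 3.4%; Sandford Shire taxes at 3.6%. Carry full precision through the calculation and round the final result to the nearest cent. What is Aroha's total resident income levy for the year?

Elmmont Municipality, 1 January – 19 December 2001: 353 days → £62,000 × 3.4% × 353/365 = £2,038.6959
Sandford Shire, 20 December – 31 December 2001: 12 days → £62,000 × 3.6% × 12/365 = £73.3808
Total = £2,112.0767

£2,112.08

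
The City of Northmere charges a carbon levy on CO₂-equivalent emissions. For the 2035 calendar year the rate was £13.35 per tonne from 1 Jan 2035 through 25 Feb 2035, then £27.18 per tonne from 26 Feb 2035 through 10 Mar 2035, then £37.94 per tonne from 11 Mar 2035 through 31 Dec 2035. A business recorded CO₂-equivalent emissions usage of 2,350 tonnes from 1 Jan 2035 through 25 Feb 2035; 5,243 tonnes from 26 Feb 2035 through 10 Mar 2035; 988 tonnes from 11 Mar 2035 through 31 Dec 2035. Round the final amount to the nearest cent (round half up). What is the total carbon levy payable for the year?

£211,361.96

1 Jan – 25 Feb 2035: 2,350 tonnes at £13.35/tonne → £31,372.50
26 Feb – 10 Mar 2035: 5,243 tonnes at £27.18/tonne → £142,504.74
11 Mar – 31 Dec 2035: 988 tonnes at £37.94/tonne → £37,484.72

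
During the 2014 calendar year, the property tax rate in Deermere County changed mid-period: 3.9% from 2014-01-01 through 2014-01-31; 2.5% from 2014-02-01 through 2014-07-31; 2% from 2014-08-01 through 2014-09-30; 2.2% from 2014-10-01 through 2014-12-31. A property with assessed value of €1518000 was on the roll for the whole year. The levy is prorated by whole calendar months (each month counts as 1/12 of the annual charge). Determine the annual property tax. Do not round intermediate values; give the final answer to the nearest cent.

€37317.50

2014-01-01 to 2014-01-31: 1 month at 3.9% → €1518000 × 3.9% × 1/12 = €4933.5000
2014-02-01 to 2014-07-31: 6 months at 2.5% → €1518000 × 2.5% × 6/12 = €18975.0000
2014-08-01 to 2014-09-30: 2 months at 2% → €1518000 × 2% × 2/12 = €5060.0000
2014-10-01 to 2014-12-31: 3 months at 2.2% → €1518000 × 2.2% × 3/12 = €8349.0000
Total = €37317.5000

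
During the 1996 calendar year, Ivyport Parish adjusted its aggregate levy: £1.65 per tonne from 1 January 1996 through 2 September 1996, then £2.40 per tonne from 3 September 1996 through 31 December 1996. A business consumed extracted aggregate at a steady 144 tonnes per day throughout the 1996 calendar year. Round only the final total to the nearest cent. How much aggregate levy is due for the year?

1 January – 2 September 1996: 246 days × 144 tonnes/day = 35,424 tonnes at £1.65/tonne → £58,449.60
3 September – 31 December 1996: 120 days × 144 tonnes/day = 17,280 tonnes at £2.40/tonne → £41,472.00

£99,921.60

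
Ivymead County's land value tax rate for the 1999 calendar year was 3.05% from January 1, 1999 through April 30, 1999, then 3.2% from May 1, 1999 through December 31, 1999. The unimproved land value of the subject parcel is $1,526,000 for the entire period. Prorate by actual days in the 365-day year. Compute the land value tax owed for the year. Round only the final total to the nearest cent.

$48,079.45

January 1 – April 30, 1999: 120 days at 3.05% → $1,526,000 × 3.05% × 120/365 = $15,301.8082
May 1 – December 31, 1999: 245 days at 3.2% → $1,526,000 × 3.2% × 245/365 = $32,777.6438
Total = $48,079.4521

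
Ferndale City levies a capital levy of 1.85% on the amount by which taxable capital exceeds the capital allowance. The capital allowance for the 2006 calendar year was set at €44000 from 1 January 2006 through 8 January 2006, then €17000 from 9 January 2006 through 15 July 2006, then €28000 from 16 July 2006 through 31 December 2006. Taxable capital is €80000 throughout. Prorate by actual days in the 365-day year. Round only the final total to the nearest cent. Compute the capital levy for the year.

€1060.33

1 January – 8 January 2006: 8 days, exemption €44000 → (€80000 − €44000) × 1.85% × 8/365 = €14.5973
9 January – 15 July 2006: 188 days, exemption €17000 → (€80000 − €17000) × 1.85% × 188/365 = €600.3123
16 July – 31 December 2006: 169 days, exemption €28000 → (€80000 − €28000) × 1.85% × 169/365 = €445.4192
Total = €1060.3288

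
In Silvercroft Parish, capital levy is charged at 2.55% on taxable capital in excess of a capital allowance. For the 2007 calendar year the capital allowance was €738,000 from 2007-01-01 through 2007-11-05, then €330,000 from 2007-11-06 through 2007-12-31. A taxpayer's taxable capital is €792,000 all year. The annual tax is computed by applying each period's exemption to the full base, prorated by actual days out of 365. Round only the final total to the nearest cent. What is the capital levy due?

2007-01-01 to 2007-11-05: 309 days, exemption €738,000 → (€792,000 − €738,000) × 2.55% × 309/365 = €1,165.7342
2007-11-06 to 2007-12-31: 56 days, exemption €330,000 → (€792,000 − €330,000) × 2.55% × 56/365 = €1,807.4959
Total = €2,973.2301

€2,973.23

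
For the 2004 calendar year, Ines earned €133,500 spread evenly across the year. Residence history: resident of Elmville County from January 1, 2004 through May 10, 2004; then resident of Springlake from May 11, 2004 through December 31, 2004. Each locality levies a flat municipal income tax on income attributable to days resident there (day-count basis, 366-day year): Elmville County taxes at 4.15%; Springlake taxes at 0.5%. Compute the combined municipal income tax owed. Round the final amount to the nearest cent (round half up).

Elmville County, January 1 – May 10, 2004: 131 days → €133,500 × 4.15% × 131/366 = €1,982.9857
Springlake, May 11 – December 31, 2004: 235 days → €133,500 × 0.5% × 235/366 = €428.5861
Total = €2,411.5717

€2,411.57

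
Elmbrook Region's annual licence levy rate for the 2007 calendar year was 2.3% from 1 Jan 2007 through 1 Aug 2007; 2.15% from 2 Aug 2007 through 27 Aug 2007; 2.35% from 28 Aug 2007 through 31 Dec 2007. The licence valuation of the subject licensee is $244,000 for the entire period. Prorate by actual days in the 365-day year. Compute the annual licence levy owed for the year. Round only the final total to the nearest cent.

1 Jan – 1 Aug 2007: 213 days at 2.3% → $244,000 × 2.3% × 213/365 = $3,274.9479
2 Aug – 27 Aug 2007: 26 days at 2.15% → $244,000 × 2.15% × 26/365 = $373.6877
28 Aug – 31 Dec 2007: 126 days at 2.35% → $244,000 × 2.35% × 126/365 = $1,979.4082
Total = $5,628.0438

$5,628.04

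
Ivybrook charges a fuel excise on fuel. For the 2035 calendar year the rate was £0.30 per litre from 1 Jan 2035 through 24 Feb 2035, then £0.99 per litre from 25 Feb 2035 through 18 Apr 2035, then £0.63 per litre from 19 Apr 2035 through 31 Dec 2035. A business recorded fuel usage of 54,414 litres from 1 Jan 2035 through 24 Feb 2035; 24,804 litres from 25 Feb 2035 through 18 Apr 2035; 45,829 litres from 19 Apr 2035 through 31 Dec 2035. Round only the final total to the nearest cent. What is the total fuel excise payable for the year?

£69752.43

1 Jan – 24 Feb 2035: 54,414 litres at £0.30/litre → £16324.20
25 Feb – 18 Apr 2035: 24,804 litres at £0.99/litre → £24555.96
19 Apr – 31 Dec 2035: 45,829 litres at £0.63/litre → £28872.27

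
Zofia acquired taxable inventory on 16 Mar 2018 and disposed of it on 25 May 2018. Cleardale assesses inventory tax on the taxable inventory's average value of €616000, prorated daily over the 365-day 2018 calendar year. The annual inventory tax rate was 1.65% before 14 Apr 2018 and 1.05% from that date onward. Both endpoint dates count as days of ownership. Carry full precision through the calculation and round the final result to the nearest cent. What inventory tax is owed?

€1551.81

16 Mar – 13 Apr 2018: 29 days at 1.65% → €616000 × 1.65% × 29/365 = €807.5507
14 Apr – 25 May 2018: 42 days at 1.05% → €616000 × 1.05% × 42/365 = €744.2630
Total = €1551.8137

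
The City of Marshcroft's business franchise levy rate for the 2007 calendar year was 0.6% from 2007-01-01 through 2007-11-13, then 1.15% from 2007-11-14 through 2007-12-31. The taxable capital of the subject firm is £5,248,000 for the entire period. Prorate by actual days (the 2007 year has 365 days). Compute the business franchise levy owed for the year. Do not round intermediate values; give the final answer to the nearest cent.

£35,283.81

2007-01-01 to 2007-11-13: 317 days at 0.6% → £5,248,000 × 0.6% × 317/365 = £27,347.1123
2007-11-14 to 2007-12-31: 48 days at 1.15% → £5,248,000 × 1.15% × 48/365 = £7,936.7014
Total = £35,283.8137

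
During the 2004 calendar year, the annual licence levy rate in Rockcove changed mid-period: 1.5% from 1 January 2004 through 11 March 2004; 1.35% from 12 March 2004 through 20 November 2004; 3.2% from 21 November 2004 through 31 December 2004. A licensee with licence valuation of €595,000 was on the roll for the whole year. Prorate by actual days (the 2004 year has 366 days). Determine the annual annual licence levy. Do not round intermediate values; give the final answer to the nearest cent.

1 January – 11 March 2004: 71 days at 1.5% → €595,000 × 1.5% × 71/366 = €1,731.3525
12 March – 20 November 2004: 254 days at 1.35% → €595,000 × 1.35% × 254/366 = €5,574.4672
21 November – 31 December 2004: 41 days at 3.2% → €595,000 × 3.2% × 41/366 = €2,132.8962
Total = €9,438.7158

€9,438.72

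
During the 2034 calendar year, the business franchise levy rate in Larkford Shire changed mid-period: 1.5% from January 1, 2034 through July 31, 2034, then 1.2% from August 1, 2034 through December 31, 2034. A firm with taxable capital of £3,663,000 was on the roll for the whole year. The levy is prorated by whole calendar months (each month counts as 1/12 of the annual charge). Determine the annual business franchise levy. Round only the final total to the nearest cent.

£50,366.25

January 1 – July 31, 2034: 7 months at 1.5% → £3,663,000 × 1.5% × 7/12 = £32,051.2500
August 1 – December 31, 2034: 5 months at 1.2% → £3,663,000 × 1.2% × 5/12 = £18,315.0000
Total = £50,366.2500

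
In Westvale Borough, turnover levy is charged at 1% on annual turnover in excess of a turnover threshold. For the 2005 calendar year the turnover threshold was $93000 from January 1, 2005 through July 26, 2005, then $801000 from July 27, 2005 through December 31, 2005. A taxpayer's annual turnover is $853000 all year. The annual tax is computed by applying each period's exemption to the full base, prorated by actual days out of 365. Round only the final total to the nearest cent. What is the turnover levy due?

$4535.23

January 1 – July 26, 2005: 207 days, exemption $93000 → ($853000 − $93000) × 1% × 207/365 = $4310.1370
July 27 – December 31, 2005: 158 days, exemption $801000 → ($853000 − $801000) × 1% × 158/365 = $225.0959
Total = $4535.2329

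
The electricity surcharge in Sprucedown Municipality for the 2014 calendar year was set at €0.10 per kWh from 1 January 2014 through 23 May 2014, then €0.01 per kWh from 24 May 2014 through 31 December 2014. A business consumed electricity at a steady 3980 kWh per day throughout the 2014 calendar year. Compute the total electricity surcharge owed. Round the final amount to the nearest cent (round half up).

€65,749.60

1 January – 23 May 2014: 143 days × 3980 kWh/day = 569,140 kWh at €0.10/kWh → €56,914.00
24 May – 31 December 2014: 222 days × 3980 kWh/day = 883,560 kWh at €0.01/kWh → €8,835.60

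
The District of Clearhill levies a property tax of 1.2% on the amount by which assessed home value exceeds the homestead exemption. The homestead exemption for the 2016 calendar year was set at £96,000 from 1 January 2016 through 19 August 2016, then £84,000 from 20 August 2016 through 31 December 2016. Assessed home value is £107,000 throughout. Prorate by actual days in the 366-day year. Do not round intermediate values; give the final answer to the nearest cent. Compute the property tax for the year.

1 January – 19 August 2016: 232 days, exemption £96,000 → (£107,000 − £96,000) × 1.2% × 232/366 = £83.6721
20 August – 31 December 2016: 134 days, exemption £84,000 → (£107,000 − £84,000) × 1.2% × 134/366 = £101.0492
Total = £184.7213

£184.72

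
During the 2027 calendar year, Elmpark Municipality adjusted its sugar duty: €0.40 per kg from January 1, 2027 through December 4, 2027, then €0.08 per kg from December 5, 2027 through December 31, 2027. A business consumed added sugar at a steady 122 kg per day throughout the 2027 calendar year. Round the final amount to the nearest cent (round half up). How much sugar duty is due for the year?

€16,757.92

January 1 – December 4, 2027: 338 days × 122 kg/day = 41,236 kg at €0.40/kg → €16,494.40
December 5 – December 31, 2027: 27 days × 122 kg/day = 3,294 kg at €0.08/kg → €263.52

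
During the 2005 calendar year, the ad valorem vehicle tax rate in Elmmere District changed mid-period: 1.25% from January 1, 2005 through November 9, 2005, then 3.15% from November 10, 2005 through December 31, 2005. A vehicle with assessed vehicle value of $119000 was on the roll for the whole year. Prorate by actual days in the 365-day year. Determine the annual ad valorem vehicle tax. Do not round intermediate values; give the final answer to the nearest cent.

$1809.62

January 1 – November 9, 2005: 313 days at 1.25% → $119000 × 1.25% × 313/365 = $1275.5822
November 10 – December 31, 2005: 52 days at 3.15% → $119000 × 3.15% × 52/365 = $534.0329
Total = $1809.6151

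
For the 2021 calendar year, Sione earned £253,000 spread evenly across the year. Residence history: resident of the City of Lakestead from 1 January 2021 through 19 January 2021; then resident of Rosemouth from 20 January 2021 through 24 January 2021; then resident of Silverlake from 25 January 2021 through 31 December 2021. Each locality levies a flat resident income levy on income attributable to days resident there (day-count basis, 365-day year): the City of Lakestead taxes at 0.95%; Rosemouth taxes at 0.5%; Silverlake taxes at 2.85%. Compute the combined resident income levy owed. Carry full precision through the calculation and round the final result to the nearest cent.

£6,878.83

The City of Lakestead, 1 January – 19 January 2021: 19 days → £253,000 × 0.95% × 19/365 = £125.1137
Rosemouth, 20 January – 24 January 2021: 5 days → £253,000 × 0.5% × 5/365 = £17.3288
Silverlake, 25 January – 31 December 2021: 341 days → £253,000 × 2.85% × 341/365 = £6,736.3849
Total = £6,878.8274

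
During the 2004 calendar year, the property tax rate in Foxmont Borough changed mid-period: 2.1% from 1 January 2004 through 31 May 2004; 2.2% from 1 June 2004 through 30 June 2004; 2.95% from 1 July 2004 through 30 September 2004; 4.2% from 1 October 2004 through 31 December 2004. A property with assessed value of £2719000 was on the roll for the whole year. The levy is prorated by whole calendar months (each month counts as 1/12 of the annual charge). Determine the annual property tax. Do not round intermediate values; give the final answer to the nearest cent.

1 January – 31 May 2004: 5 months at 2.1% → £2719000 × 2.1% × 5/12 = £23791.2500
1 June – 30 June 2004: 1 month at 2.2% → £2719000 × 2.2% × 1/12 = £4984.8333
1 July – 30 September 2004: 3 months at 2.95% → £2719000 × 2.95% × 3/12 = £20052.6250
1 October – 31 December 2004: 3 months at 4.2% → £2719000 × 4.2% × 3/12 = £28549.5000
Total = £77378.2083

£77378.21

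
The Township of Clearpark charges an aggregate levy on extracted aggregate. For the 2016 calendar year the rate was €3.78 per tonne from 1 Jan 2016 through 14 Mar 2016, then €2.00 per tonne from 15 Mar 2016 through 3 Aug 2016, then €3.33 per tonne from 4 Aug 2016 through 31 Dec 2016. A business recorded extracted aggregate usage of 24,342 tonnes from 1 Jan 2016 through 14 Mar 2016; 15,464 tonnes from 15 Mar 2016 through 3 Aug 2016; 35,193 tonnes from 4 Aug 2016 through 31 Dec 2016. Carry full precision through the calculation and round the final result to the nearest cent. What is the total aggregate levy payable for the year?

1 Jan – 14 Mar 2016: 24,342 tonnes at €3.78/tonne → €92,012.76
15 Mar – 3 Aug 2016: 15,464 tonnes at €2.00/tonne → €30,928.00
4 Aug – 31 Dec 2016: 35,193 tonnes at €3.33/tonne → €117,192.69

€240,133.45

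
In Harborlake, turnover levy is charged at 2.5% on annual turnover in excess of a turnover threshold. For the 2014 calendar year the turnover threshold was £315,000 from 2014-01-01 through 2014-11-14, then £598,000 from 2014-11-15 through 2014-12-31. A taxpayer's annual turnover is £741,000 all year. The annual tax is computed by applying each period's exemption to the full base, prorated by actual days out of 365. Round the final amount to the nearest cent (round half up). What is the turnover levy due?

£9,738.97

2014-01-01 to 2014-11-14: 318 days, exemption £315,000 → (£741,000 − £315,000) × 2.5% × 318/365 = £9,278.6301
2014-11-15 to 2014-12-31: 47 days, exemption £598,000 → (£741,000 − £598,000) × 2.5% × 47/365 = £460.3425
Total = £9,738.9726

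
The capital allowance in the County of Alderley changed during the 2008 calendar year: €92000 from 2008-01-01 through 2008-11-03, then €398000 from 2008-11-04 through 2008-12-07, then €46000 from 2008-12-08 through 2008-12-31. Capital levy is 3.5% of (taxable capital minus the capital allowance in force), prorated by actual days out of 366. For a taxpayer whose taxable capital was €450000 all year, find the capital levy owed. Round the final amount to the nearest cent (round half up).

€11640.66

2008-01-01 to 2008-11-03: 308 days, exemption €92000 → (€450000 − €92000) × 3.5% × 308/366 = €10544.3716
2008-11-04 to 2008-12-07: 34 days, exemption €398000 → (€450000 − €398000) × 3.5% × 34/366 = €169.0710
2008-12-08 to 2008-12-31: 24 days, exemption €46000 → (€450000 − €46000) × 3.5% × 24/366 = €927.2131
Total = €11640.6557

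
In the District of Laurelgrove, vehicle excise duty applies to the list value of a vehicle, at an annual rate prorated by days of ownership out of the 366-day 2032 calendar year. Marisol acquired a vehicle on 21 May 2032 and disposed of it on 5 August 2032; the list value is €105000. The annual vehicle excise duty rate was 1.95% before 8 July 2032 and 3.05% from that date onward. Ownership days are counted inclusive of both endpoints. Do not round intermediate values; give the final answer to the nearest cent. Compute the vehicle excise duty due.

21 May – 7 July 2032: 48 days at 1.95% → €105000 × 1.95% × 48/366 = €268.5246
8 July – 5 August 2032: 29 days at 3.05% → €105000 × 3.05% × 29/366 = €253.7500
Total = €522.2746

€522.27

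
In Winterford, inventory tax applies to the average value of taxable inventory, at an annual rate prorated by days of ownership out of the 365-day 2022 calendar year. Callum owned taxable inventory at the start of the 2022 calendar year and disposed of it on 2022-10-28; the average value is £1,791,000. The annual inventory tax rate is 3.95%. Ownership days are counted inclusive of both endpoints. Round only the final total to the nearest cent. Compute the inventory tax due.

Days held (2022-01-01 to 2022-10-28): 301 out of 365
Tax = £1,791,000 × 3.95% × 301/365 = £58,339.9849

£58,339.98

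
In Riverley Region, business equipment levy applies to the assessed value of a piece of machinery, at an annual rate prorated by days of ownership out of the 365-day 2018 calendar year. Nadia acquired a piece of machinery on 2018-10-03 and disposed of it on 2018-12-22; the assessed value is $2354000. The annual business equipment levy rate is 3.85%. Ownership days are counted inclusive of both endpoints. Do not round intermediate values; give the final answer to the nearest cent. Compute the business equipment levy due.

Days held (2018-10-03 to 2018-12-22): 81 out of 365
Tax = $2354000 × 3.85% × 81/365 = $20112.1890

$20112.19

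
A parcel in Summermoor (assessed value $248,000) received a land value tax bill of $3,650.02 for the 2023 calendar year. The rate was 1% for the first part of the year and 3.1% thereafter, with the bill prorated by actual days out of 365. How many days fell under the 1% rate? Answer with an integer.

283 days

Let d = days at the first rate; then 365 − d days at the second rate.
$248,000 × [1%·d + 3.1%·(365−d)] / 365 = $3,650.02
Solving gives d = 283, so the new rate took effect on 11 Oct 2023.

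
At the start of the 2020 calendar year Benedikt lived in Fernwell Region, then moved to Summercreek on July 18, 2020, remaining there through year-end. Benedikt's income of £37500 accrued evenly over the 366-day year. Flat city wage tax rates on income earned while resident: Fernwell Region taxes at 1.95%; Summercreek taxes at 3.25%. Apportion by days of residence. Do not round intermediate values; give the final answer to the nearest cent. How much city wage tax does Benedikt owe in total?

£953.69

Fernwell Region, January 1 – July 17, 2020: 199 days → £37500 × 1.95% × 199/366 = £397.5922
Summercreek, July 18 – December 31, 2020: 167 days → £37500 × 3.25% × 167/366 = £556.0963
Total = £953.6885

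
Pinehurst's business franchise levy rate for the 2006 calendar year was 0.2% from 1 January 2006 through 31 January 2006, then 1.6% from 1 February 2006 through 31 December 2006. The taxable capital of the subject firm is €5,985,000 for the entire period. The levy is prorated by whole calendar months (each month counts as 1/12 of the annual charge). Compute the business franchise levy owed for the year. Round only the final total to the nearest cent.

1 January – 31 January 2006: 1 month at 0.2% → €5,985,000 × 0.2% × 1/12 = €997.5000
1 February – 31 December 2006: 11 months at 1.6% → €5,985,000 × 1.6% × 11/12 = €87,780.0000
Total = €88,777.5000

€88,777.50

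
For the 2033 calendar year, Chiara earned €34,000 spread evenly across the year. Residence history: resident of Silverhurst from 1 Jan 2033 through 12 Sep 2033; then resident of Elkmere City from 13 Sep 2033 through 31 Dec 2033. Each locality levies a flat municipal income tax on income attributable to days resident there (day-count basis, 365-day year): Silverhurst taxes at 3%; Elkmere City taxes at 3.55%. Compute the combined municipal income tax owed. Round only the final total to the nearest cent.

€1,076.36

Silverhurst, 1 Jan – 12 Sep 2033: 255 days → €34,000 × 3% × 255/365 = €712.6027
Elkmere City, 13 Sep – 31 Dec 2033: 110 days → €34,000 × 3.55% × 110/365 = €363.7534
Total = €1,076.3562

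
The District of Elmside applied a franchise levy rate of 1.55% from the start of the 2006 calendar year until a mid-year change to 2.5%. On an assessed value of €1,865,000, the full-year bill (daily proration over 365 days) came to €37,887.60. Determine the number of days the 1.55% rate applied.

Let d = days at the first rate; then 365 − d days at the second rate.
€1,865,000 × [1.55%·d + 2.5%·(365−d)] / 365 = €37,887.60
Solving gives d = 180, so the new rate took effect on June 30, 2006.

180 days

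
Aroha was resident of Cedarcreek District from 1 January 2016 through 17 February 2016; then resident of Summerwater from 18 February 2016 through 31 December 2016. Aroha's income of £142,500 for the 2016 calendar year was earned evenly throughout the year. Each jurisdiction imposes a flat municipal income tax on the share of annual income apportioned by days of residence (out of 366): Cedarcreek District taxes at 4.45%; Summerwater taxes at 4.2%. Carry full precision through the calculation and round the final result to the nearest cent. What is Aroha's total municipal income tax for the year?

£6,031.72

Cedarcreek District, 1 January – 17 February 2016: 48 days → £142,500 × 4.45% × 48/366 = £831.6393
Summerwater, 18 February – 31 December 2016: 318 days → £142,500 × 4.2% × 318/366 = £5,200.0820
Total = £6,031.7213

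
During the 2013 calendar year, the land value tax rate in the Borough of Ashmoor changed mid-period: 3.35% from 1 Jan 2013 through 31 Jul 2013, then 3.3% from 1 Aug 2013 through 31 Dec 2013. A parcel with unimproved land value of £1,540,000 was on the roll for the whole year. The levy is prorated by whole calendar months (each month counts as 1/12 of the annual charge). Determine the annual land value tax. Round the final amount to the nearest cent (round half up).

1 Jan – 31 Jul 2013: 7 months at 3.35% → £1,540,000 × 3.35% × 7/12 = £30,094.1667
1 Aug – 31 Dec 2013: 5 months at 3.3% → £1,540,000 × 3.3% × 5/12 = £21,175.0000
Total = £51,269.1667

£51,269.17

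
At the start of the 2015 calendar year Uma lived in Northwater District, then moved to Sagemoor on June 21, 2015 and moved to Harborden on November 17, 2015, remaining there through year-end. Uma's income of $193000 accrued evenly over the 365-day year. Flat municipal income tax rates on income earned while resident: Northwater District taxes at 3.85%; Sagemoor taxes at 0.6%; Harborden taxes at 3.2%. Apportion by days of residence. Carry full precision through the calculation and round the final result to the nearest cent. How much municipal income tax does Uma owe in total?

$4715.28

Northwater District, January 1 – June 20, 2015: 171 days → $193000 × 3.85% × 171/365 = $3481.1384
Sagemoor, June 21 – November 16, 2015: 149 days → $193000 × 0.6% × 149/365 = $472.7178
Harborden, November 17 – December 31, 2015: 45 days → $193000 × 3.2% × 45/365 = $761.4247
Total = $4715.2808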